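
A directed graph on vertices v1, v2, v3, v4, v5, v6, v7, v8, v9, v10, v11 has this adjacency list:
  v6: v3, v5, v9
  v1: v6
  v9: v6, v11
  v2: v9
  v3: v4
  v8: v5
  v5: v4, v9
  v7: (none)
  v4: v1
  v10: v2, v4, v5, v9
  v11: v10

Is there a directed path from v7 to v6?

v7 has no outgoing edges, so nothing is reachable from it.

No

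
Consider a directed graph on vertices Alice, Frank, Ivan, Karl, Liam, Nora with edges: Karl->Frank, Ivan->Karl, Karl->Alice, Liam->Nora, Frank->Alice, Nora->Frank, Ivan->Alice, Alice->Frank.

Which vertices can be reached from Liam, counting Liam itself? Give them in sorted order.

Alice, Frank, Liam, Nora

Start at Liam.
Its neighbours: Nora.
Then their neighbours: Frank.
Then next layer: Alice.
Nothing further is reachable.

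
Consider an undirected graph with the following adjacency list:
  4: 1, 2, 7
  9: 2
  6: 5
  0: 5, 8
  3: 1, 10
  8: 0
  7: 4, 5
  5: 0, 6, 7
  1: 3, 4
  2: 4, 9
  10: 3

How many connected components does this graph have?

1

From 0: component {0, 1, 2, 3, 4, 5, 6, 7, 8, 9, 10}.
That's 1 component.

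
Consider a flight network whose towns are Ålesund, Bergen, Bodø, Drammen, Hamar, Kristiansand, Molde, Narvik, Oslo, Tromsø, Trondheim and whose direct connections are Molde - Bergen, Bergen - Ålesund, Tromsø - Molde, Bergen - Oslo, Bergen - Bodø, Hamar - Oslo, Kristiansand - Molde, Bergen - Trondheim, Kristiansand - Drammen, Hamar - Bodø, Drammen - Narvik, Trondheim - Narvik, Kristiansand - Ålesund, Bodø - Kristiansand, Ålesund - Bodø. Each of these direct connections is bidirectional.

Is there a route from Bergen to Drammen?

Yes

Explore from Bergen.
Distance 1: reach Ålesund, Bodø, Molde, Oslo, Trondheim.
Distance 2: reach Hamar, Kristiansand, Narvik, Tromsø.
Distance 3: reach Drammen.
Found Drammen.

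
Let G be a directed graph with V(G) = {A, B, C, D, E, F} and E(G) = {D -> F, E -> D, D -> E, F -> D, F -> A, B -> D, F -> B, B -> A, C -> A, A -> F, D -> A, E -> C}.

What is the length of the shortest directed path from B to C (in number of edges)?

Distance 0: B.
Distance 1: A, D.
Distance 2: E, F.
Distance 3: C — contains C.

3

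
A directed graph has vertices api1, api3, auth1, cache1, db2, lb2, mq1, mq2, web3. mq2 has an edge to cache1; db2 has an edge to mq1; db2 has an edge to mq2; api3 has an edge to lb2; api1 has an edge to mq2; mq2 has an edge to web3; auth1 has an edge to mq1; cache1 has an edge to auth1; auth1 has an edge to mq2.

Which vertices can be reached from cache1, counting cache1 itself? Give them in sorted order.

Start at cache1.
Its neighbours: auth1.
Then their neighbours: mq1, mq2.
Then next layer: web3.
Nothing further is reachable.

auth1, cache1, mq1, mq2, web3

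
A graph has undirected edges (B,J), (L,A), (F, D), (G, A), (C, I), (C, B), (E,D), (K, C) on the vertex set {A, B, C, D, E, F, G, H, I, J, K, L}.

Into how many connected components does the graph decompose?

4

From A: component {A, G, L}.
From B: component {B, C, I, J, K}.
From D: component {D, E, F}.
From H: component {H}.
That's 4 components.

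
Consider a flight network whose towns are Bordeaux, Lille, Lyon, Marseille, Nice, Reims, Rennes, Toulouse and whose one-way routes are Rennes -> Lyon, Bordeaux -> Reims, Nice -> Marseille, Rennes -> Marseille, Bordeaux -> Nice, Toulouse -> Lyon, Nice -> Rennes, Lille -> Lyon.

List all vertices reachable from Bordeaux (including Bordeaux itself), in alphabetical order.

Start at Bordeaux.
Its neighbours: Nice, Reims.
Then their neighbours: Marseille, Rennes.
Then next layer: Lyon.
Nothing further is reachable.

Bordeaux, Lyon, Marseille, Nice, Reims, Rennes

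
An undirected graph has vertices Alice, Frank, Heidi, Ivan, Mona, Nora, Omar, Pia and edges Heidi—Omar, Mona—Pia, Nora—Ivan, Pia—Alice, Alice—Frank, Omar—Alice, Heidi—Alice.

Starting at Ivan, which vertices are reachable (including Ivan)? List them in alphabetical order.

Start at Ivan.
Its neighbours: Nora.
Nothing further is reachable.

Ivan, Nora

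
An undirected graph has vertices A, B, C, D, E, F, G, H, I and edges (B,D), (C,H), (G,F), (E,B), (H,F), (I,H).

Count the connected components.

3

From A: component {A}.
From B: component {B, D, E}.
From C: component {C, F, G, H, I}.
That's 3 components.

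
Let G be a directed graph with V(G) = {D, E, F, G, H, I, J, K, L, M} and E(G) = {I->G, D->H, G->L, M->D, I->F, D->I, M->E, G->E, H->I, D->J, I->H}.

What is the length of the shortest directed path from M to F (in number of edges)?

3

Distance 0: M.
Distance 1: D, E.
Distance 2: H, I, J.
Distance 3: F, G — contains F.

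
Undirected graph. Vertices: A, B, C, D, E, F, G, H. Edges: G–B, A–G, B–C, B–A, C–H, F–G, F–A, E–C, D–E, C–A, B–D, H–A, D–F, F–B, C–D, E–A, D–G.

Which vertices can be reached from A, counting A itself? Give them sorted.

Start at A.
Its neighbours: B, C, E, F, G, H.
Then their neighbours: D.
Every vertex is now reached.

A, B, C, D, E, F, G, H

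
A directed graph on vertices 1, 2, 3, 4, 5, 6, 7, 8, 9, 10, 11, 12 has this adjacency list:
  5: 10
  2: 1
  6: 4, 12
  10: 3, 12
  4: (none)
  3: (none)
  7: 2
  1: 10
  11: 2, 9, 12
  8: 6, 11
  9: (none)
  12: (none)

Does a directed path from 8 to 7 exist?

No

Explore from 8.
Distance 1: reach 6, 11.
Distance 2: reach 2, 4, 9, 12.
Distance 3: reach 1.
Distance 4: reach 10.
Distance 5: reach 3.
The search from 8 is exhausted; no directed path reaches 7.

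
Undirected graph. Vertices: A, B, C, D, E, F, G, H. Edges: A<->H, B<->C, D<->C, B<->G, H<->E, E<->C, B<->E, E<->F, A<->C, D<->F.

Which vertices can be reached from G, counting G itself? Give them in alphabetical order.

A, B, C, D, E, F, G, H

Start at G.
Its neighbours: B.
Then their neighbours: C, E.
Then next layer: A, D, F, H.
Every vertex is now reached.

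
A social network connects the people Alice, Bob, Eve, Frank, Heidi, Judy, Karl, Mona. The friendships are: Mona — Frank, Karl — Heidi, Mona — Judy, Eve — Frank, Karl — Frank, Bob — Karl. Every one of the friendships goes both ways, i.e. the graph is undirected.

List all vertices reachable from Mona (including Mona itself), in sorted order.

Start at Mona.
Its neighbours: Frank, Judy.
Then their neighbours: Eve, Karl.
Then next layer: Bob, Heidi.
Nothing further is reachable.

Bob, Eve, Frank, Heidi, Judy, Karl, Mona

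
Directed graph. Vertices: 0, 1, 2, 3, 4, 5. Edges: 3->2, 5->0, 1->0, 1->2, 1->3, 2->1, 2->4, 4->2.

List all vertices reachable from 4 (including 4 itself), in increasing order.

0, 1, 2, 3, 4

Start at 4.
Its neighbours: 2.
Then their neighbours: 1.
Then next layer: 0, 3.
Nothing further is reachable.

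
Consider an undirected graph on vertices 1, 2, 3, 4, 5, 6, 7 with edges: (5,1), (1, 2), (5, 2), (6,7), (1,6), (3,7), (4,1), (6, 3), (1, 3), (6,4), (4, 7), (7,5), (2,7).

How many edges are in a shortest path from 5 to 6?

2

Distance 0: 5.
Distance 1: 1, 2, 7.
Distance 2: 3, 4, 6 — contains 6.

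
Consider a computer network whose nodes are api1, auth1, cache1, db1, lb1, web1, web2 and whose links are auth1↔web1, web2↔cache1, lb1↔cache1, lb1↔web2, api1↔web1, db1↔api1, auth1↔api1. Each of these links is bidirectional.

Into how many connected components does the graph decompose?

2

From api1: component {api1, auth1, db1, web1}.
From cache1: component {cache1, lb1, web2}.
That's 2 components.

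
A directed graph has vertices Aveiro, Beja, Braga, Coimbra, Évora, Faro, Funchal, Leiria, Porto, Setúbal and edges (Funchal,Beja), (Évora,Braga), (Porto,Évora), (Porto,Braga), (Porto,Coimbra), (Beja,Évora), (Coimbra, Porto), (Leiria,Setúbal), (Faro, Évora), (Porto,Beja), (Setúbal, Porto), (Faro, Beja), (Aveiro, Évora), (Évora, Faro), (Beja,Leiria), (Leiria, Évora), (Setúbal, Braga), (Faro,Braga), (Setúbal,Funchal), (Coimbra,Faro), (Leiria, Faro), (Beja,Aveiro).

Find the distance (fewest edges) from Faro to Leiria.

Distance 0: Faro.
Distance 1: Beja, Braga, Évora.
Distance 2: Aveiro, Leiria — contains Leiria.

2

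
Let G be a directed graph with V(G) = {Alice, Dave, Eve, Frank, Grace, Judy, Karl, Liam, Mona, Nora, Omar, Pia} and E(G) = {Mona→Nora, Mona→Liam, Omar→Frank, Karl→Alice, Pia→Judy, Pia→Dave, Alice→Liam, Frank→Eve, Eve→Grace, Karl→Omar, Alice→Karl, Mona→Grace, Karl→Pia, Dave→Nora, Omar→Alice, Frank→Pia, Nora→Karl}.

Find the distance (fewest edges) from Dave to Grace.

6

Distance 0: Dave.
Distance 1: Nora.
Distance 2: Karl.
Distance 3: Alice, Omar, Pia.
Distance 4: Frank, Judy, Liam.
Distance 5: Eve.
Distance 6: Grace — contains Grace.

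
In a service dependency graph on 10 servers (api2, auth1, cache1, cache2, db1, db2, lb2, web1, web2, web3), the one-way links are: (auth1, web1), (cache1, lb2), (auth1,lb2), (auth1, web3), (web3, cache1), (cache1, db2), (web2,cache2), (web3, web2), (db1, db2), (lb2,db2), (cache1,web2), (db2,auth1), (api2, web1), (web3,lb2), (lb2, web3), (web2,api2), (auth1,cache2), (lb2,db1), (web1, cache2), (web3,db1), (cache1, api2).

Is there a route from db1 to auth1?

Yes

Explore from db1.
Distance 1: reach db2.
Distance 2: reach auth1.
Found auth1.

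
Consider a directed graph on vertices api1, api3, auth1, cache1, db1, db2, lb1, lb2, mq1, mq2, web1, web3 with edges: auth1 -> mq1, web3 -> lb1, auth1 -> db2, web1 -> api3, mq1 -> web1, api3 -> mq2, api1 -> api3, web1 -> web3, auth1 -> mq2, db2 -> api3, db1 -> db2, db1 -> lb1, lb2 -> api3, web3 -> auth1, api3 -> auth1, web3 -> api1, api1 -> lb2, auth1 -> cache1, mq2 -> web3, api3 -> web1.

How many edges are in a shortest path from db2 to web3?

Distance 0: db2.
Distance 1: api3.
Distance 2: auth1, mq2, web1.
Distance 3: cache1, mq1, web3 — contains web3.

3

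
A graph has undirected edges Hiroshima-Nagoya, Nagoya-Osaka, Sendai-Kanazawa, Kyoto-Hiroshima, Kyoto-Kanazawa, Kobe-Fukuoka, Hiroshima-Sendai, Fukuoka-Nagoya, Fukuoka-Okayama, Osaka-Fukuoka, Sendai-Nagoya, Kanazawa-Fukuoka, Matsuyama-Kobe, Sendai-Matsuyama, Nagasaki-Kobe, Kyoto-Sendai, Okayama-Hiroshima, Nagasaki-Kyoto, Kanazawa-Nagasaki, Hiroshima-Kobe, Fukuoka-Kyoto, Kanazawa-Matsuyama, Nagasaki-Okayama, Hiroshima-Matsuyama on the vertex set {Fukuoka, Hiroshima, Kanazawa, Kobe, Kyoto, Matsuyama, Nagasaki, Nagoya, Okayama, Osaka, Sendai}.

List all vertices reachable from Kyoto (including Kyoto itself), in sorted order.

Start at Kyoto.
Its neighbours: Fukuoka, Hiroshima, Kanazawa, Nagasaki, Sendai.
Then their neighbours: Kobe, Matsuyama, Nagoya, Okayama, Osaka.
Every vertex is now reached.

Fukuoka, Hiroshima, Kanazawa, Kobe, Kyoto, Matsuyama, Nagasaki, Nagoya, Okayama, Osaka, Sendai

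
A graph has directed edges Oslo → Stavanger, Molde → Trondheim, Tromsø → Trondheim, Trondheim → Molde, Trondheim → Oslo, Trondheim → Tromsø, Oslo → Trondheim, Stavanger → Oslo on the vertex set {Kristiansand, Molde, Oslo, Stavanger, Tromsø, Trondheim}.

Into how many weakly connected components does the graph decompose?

From Kristiansand: component {Kristiansand}.
From Molde: component {Molde, Oslo, Stavanger, Tromsø, Trondheim}.
That's 2 components.

2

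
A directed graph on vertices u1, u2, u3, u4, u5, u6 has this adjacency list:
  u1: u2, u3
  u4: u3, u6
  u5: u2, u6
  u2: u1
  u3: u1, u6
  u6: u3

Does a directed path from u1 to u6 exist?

Explore from u1.
Distance 1: reach u2, u3.
Distance 2: reach u6.
Found u6.

Yes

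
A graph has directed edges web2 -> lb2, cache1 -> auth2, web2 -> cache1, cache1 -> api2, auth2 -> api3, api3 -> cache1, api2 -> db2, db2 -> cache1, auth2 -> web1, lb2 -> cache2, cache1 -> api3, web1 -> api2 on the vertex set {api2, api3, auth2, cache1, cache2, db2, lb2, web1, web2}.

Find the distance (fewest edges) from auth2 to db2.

3

Distance 0: auth2.
Distance 1: api3, web1.
Distance 2: api2, cache1.
Distance 3: db2 — contains db2.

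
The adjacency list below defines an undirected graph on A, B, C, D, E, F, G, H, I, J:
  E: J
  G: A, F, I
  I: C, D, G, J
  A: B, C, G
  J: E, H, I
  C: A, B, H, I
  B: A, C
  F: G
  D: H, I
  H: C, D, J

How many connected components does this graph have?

1

From A: component {A, B, C, D, E, F, G, H, I, J}.
That's 1 component.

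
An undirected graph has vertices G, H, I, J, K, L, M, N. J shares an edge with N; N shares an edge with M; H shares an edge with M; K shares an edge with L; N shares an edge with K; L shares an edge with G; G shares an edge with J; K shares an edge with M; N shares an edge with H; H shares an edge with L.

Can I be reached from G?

Explore from G.
Distance 1: reach J, L.
Distance 2: reach H, K, N.
Distance 3: reach M.
The search is exhausted without reaching I; it lies in a different component.

No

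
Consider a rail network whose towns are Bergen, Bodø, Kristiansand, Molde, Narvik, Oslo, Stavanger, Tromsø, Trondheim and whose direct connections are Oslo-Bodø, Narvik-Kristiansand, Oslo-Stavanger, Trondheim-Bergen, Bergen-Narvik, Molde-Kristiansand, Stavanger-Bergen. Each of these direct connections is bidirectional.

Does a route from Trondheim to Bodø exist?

Yes

Explore from Trondheim.
Distance 1: reach Bergen.
Distance 2: reach Narvik, Stavanger.
Distance 3: reach Kristiansand, Oslo.
Distance 4: reach Bodø, Molde.
Found Bodø.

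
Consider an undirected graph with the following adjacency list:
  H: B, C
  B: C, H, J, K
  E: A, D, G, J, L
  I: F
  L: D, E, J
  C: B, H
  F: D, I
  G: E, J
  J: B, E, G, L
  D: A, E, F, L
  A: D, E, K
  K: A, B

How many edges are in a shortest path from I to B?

Distance 0: I.
Distance 1: F.
Distance 2: D.
Distance 3: A, E, L.
Distance 4: G, J, K.
Distance 5: B — contains B.

5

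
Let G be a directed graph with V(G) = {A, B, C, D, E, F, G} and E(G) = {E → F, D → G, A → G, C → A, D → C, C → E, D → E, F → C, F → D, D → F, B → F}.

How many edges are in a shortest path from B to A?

3

Distance 0: B.
Distance 1: F.
Distance 2: C, D.
Distance 3: A, E, G — contains A.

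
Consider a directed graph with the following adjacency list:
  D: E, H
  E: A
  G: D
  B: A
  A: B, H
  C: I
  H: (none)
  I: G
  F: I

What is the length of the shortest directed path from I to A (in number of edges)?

Distance 0: I.
Distance 1: G.
Distance 2: D.
Distance 3: E, H.
Distance 4: A — contains A.

4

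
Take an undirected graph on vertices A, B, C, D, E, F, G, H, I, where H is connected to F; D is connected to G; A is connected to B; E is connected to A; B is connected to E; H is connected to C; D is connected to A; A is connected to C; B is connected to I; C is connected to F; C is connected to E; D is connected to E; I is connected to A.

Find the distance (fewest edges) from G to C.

3

Distance 0: G.
Distance 1: D.
Distance 2: A, E.
Distance 3: B, C, I — contains C.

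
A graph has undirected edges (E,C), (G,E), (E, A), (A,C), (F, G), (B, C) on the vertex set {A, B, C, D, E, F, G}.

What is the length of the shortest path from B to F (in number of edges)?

4

Distance 0: B.
Distance 1: C.
Distance 2: A, E.
Distance 3: G.
Distance 4: F — contains F.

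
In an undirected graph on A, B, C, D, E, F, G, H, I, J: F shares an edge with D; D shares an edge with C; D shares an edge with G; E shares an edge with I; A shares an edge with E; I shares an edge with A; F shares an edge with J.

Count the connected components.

From A: component {A, E, I}.
From B: component {B}.
From C: component {C, D, F, G, J}.
From H: component {H}.
That's 4 components.

4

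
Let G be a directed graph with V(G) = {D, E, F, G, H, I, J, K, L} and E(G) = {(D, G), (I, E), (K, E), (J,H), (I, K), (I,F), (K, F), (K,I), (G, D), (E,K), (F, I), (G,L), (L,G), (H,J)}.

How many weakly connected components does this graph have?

From D: component {D, G, L}.
From E: component {E, F, I, K}.
From H: component {H, J}.
That's 3 components.

3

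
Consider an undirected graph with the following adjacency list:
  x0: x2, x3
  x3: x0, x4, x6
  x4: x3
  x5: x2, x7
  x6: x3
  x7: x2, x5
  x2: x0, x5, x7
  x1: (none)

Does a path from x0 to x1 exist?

No

Explore from x0.
Distance 1: reach x2, x3.
Distance 2: reach x4, x5, x6, x7.
The search is exhausted without reaching x1; it lies in a different component.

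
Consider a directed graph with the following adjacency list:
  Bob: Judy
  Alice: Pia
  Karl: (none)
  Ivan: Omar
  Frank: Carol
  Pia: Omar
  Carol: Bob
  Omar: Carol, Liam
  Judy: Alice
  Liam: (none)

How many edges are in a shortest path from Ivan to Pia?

Distance 0: Ivan.
Distance 1: Omar.
Distance 2: Carol, Liam.
Distance 3: Bob.
Distance 4: Judy.
Distance 5: Alice.
Distance 6: Pia — contains Pia.

6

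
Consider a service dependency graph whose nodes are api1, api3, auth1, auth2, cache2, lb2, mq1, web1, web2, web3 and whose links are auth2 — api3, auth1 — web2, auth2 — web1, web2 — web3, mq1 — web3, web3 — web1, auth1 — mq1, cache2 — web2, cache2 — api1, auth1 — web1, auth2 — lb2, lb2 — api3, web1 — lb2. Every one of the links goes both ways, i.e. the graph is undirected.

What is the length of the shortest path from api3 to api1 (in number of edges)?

Distance 0: api3.
Distance 1: auth2, lb2.
Distance 2: web1.
Distance 3: auth1, web3.
Distance 4: mq1, web2.
Distance 5: cache2.
Distance 6: api1 — contains api1.

6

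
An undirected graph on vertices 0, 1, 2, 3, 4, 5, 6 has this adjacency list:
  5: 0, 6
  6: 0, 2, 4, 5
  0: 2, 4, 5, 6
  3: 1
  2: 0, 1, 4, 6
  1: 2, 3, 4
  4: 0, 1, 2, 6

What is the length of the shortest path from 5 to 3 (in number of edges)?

4

Distance 0: 5.
Distance 1: 0, 6.
Distance 2: 2, 4.
Distance 3: 1.
Distance 4: 3 — contains 3.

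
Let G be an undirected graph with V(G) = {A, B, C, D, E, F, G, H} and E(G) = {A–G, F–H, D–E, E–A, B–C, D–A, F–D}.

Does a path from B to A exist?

No

Explore from B.
Distance 1: reach C.
The search is exhausted without reaching A; it lies in a different component.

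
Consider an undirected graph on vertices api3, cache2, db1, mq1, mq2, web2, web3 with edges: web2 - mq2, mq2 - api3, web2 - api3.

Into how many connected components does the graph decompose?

From api3: component {api3, mq2, web2}.
From cache2: component {cache2}.
From db1: component {db1}.
From mq1: component {mq1}.
From web3: component {web3}.
That's 5 components.

5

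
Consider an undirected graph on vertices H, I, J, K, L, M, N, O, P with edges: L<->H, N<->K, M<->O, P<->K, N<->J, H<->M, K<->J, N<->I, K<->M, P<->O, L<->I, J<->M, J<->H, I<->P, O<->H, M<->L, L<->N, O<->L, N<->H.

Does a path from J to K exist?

Yes

Explore from J.
Distance 1: reach H, K, M, N.
Found K.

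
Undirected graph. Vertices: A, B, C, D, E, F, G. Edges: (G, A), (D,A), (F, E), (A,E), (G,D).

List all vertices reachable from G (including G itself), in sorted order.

A, D, E, F, G

Start at G.
Its neighbours: A, D.
Then their neighbours: E.
Then next layer: F.
Nothing further is reachable.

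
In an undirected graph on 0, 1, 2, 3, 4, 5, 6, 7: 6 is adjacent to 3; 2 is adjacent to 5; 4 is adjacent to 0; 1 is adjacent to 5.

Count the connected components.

4

From 0: component {0, 4}.
From 1: component {1, 2, 5}.
From 3: component {3, 6}.
From 7: component {7}.
That's 4 components.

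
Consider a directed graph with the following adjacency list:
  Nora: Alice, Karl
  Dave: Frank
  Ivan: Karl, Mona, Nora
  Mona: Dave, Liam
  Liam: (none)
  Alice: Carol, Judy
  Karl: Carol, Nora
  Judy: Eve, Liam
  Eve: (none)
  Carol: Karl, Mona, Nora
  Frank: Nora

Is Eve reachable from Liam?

Liam has no outgoing edges, so nothing is reachable from it.

No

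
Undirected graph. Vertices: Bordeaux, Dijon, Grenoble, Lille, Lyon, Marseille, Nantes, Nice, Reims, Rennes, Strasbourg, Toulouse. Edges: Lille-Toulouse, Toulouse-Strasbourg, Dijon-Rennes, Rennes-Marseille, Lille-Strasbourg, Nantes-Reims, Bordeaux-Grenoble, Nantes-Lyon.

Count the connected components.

5

From Bordeaux: component {Bordeaux, Grenoble}.
From Dijon: component {Dijon, Marseille, Rennes}.
From Lille: component {Lille, Strasbourg, Toulouse}.
From Lyon: component {Lyon, Nantes, Reims}.
From Nice: component {Nice}.
That's 5 components.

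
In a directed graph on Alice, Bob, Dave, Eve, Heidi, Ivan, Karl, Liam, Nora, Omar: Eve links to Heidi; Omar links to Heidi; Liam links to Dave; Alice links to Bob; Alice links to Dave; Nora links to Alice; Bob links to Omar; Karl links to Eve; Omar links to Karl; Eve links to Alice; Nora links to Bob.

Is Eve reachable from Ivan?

Ivan has no outgoing edges, so nothing is reachable from it.

No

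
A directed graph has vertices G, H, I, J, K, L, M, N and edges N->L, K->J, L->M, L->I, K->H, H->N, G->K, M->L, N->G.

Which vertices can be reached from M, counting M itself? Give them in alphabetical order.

Start at M.
Its neighbours: L.
Then their neighbours: I.
Nothing further is reachable.

I, L, M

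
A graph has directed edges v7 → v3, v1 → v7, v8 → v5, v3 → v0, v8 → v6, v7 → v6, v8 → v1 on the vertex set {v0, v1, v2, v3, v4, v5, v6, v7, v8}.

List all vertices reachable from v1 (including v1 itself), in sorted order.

v0, v1, v3, v6, v7

Start at v1.
Its neighbours: v7.
Then their neighbours: v3, v6.
Then next layer: v0.
Nothing further is reachable.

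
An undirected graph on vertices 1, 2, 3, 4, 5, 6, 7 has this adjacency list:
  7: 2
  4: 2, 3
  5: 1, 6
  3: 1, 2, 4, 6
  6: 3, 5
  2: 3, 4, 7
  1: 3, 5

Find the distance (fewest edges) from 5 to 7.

4

Distance 0: 5.
Distance 1: 1, 6.
Distance 2: 3.
Distance 3: 2, 4.
Distance 4: 7 — contains 7.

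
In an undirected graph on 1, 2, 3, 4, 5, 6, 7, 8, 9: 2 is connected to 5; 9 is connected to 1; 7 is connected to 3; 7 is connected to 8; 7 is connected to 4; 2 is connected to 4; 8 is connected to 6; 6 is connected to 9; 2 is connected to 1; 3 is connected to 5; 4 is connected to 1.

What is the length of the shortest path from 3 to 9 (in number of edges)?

Distance 0: 3.
Distance 1: 5, 7.
Distance 2: 2, 4, 8.
Distance 3: 1, 6.
Distance 4: 9 — contains 9.

4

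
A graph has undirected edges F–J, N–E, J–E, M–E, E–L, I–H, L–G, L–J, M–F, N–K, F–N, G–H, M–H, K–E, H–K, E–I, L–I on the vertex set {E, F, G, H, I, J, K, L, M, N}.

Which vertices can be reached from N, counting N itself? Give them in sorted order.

Start at N.
Its neighbours: E, F, K.
Then their neighbours: H, I, J, L, M.
Then next layer: G.
Every vertex is now reached.

E, F, G, H, I, J, K, L, M, N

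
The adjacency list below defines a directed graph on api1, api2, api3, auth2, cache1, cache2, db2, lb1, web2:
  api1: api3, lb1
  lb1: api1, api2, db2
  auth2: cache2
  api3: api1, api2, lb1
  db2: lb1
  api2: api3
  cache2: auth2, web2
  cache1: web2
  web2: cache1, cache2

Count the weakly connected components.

2

From api1: component {api1, api2, api3, db2, lb1}.
From auth2: component {auth2, cache1, cache2, web2}.
That's 2 components.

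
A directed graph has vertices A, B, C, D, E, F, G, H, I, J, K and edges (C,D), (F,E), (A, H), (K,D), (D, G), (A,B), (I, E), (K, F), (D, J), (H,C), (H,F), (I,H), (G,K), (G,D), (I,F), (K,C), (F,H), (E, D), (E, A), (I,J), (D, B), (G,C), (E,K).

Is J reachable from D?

Yes

Explore from D.
Distance 1: reach B, G, J.
Found J.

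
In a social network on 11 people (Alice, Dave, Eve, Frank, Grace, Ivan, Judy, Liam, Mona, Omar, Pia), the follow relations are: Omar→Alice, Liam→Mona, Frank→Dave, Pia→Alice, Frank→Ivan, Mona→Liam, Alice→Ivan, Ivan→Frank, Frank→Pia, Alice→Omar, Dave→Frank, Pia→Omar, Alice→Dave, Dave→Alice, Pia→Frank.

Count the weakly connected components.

From Alice: component {Alice, Dave, Frank, Ivan, Omar, Pia}.
From Eve: component {Eve}.
From Grace: component {Grace}.
From Judy: component {Judy}.
From Liam: component {Liam, Mona}.
That's 5 components.

5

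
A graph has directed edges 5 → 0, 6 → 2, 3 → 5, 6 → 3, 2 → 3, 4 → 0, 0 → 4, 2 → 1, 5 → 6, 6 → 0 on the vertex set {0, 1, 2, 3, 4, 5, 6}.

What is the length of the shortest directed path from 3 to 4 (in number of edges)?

3

Distance 0: 3.
Distance 1: 5.
Distance 2: 0, 6.
Distance 3: 2, 4 — contains 4.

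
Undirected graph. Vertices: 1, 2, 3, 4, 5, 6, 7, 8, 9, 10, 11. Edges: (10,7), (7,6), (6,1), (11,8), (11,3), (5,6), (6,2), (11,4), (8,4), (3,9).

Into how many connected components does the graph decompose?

2

From 1: component {1, 2, 5, 6, 7, 10}.
From 3: component {3, 4, 8, 9, 11}.
That's 2 components.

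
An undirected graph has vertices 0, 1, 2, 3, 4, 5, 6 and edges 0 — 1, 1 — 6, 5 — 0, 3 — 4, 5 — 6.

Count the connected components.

From 0: component {0, 1, 5, 6}.
From 2: component {2}.
From 3: component {3, 4}.
That's 3 components.

3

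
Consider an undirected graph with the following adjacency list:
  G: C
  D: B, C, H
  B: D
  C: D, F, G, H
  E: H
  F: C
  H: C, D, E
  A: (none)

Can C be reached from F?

Explore from F.
Distance 1: reach C.
Found C.

Yes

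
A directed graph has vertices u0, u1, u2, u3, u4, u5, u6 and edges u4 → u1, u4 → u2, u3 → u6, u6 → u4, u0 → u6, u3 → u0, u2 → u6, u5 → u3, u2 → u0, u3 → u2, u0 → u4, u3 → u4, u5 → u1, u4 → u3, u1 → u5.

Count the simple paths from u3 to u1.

u3→u0→u4→u1
u3→u0→u6→u4→u1
u3→u2→u0→u4→u1
u3→u2→u0→u6→u4→u1
u3→u2→u6→u4→u1
u3→u4→u1
u3→u6→u4→u1

7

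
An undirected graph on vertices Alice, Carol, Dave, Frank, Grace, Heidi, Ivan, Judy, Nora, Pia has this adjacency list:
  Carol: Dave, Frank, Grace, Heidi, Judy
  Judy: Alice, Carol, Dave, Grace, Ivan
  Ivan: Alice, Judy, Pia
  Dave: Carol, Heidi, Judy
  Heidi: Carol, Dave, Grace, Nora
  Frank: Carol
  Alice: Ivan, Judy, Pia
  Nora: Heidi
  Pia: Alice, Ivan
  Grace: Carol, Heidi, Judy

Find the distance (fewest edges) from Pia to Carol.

Distance 0: Pia.
Distance 1: Alice, Ivan.
Distance 2: Judy.
Distance 3: Carol, Dave, Grace — contains Carol.

3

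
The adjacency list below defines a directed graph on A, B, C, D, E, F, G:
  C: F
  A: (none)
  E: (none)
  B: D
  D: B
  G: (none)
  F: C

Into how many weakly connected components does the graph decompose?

5

From A: component {A}.
From B: component {B, D}.
From C: component {C, F}.
From E: component {E}.
From G: component {G}.
That's 5 components.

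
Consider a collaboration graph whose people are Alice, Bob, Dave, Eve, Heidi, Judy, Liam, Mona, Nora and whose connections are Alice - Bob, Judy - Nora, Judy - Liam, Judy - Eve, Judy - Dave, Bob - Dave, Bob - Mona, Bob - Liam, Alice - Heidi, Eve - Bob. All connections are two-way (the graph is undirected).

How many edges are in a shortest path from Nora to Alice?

4

Distance 0: Nora.
Distance 1: Judy.
Distance 2: Dave, Eve, Liam.
Distance 3: Bob.
Distance 4: Alice, Mona — contains Alice.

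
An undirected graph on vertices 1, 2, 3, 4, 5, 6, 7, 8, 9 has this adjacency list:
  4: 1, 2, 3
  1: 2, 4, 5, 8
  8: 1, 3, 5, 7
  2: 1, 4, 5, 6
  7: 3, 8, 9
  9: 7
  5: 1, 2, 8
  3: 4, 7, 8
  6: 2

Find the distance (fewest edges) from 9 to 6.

Distance 0: 9.
Distance 1: 7.
Distance 2: 3, 8.
Distance 3: 1, 4, 5.
Distance 4: 2.
Distance 5: 6 — contains 6.

5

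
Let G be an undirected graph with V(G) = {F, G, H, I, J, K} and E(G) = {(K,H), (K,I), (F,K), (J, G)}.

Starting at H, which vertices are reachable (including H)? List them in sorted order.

F, H, I, K

Start at H.
Its neighbours: K.
Then their neighbours: F, I.
Nothing further is reachable.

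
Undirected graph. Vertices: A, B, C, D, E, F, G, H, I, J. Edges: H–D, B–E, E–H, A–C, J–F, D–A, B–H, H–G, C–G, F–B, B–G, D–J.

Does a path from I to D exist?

I has no edges, so nothing is reachable from it.

No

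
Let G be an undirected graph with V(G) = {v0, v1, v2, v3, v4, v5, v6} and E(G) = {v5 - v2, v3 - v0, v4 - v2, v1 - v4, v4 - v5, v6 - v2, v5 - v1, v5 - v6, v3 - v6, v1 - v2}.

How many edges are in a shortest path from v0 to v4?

Distance 0: v0.
Distance 1: v3.
Distance 2: v6.
Distance 3: v2, v5.
Distance 4: v1, v4 — contains v4.

4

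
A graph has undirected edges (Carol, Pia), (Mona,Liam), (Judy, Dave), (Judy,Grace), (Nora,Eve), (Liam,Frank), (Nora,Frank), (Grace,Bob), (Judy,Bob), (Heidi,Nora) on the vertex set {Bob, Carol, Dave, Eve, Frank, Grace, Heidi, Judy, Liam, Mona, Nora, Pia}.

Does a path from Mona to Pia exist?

No

Explore from Mona.
Distance 1: reach Liam.
Distance 2: reach Frank.
Distance 3: reach Nora.
Distance 4: reach Eve, Heidi.
The search is exhausted without reaching Pia; it lies in a different component.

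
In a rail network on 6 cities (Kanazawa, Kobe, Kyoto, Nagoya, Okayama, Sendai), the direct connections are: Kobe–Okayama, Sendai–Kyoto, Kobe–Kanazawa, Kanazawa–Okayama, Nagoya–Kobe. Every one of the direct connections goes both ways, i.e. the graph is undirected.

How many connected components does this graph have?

2

From Kanazawa: component {Kanazawa, Kobe, Nagoya, Okayama}.
From Kyoto: component {Kyoto, Sendai}.
That's 2 components.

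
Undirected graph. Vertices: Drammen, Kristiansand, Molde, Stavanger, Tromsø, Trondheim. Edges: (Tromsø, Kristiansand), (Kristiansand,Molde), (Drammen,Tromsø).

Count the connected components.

From Drammen: component {Drammen, Kristiansand, Molde, Tromsø}.
From Stavanger: component {Stavanger}.
From Trondheim: component {Trondheim}.
That's 3 components.

3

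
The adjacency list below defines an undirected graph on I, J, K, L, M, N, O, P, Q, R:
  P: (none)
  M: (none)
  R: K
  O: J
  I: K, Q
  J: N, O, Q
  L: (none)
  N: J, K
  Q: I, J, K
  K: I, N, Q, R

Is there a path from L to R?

No

L has no edges, so nothing is reachable from it.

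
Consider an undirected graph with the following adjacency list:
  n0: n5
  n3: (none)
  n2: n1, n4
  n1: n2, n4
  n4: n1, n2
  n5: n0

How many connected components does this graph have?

From n0: component {n0, n5}.
From n1: component {n1, n2, n4}.
From n3: component {n3}.
That's 3 components.

3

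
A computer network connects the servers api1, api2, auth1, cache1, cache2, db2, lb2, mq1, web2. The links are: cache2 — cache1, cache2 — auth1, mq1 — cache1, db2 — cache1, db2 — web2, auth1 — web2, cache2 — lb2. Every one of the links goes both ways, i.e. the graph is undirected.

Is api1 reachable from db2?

Explore from db2.
Distance 1: reach cache1, web2.
Distance 2: reach auth1, cache2, mq1.
Distance 3: reach lb2.
The search is exhausted without reaching api1; it lies in a different component.

No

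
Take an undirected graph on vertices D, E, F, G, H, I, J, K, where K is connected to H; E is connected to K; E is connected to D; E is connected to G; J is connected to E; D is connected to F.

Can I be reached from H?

Explore from H.
Distance 1: reach K.
Distance 2: reach E.
Distance 3: reach D, G, J.
Distance 4: reach F.
The search is exhausted without reaching I; it lies in a different component.

No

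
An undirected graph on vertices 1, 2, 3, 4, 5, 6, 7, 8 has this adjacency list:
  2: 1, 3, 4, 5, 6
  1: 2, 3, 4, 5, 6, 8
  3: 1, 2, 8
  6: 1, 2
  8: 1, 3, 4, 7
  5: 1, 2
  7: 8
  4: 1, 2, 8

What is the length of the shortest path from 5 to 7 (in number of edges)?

Distance 0: 5.
Distance 1: 1, 2.
Distance 2: 3, 4, 6, 8.
Distance 3: 7 — contains 7.

3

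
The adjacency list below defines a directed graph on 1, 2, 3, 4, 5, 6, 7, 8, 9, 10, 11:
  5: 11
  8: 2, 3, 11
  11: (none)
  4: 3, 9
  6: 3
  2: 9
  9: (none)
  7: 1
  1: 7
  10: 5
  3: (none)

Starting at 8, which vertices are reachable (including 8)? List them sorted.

Start at 8.
Its neighbours: 2, 3, 11.
Then their neighbours: 9.
Nothing further is reachable.

2, 3, 8, 9, 11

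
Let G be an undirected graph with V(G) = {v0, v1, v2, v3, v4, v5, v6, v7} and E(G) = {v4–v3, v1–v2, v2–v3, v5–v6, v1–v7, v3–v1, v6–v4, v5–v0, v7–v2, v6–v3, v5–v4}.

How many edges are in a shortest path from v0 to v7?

Distance 0: v0.
Distance 1: v5.
Distance 2: v4, v6.
Distance 3: v3.
Distance 4: v1, v2.
Distance 5: v7 — contains v7.

5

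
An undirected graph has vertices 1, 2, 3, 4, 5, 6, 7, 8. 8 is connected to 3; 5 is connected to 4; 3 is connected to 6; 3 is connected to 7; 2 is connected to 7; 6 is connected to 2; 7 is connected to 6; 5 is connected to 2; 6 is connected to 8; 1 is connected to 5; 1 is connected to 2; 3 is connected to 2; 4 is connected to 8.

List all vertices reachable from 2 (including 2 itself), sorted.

1, 2, 3, 4, 5, 6, 7, 8

Start at 2.
Its neighbours: 1, 3, 5, 6, 7.
Then their neighbours: 4, 8.
Every vertex is now reached.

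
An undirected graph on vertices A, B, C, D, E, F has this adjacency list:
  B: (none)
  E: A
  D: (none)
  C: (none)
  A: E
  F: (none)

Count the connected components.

From A: component {A, E}.
From B: component {B}.
From C: component {C}.
From D: component {D}.
From F: component {F}.
That's 5 components.

5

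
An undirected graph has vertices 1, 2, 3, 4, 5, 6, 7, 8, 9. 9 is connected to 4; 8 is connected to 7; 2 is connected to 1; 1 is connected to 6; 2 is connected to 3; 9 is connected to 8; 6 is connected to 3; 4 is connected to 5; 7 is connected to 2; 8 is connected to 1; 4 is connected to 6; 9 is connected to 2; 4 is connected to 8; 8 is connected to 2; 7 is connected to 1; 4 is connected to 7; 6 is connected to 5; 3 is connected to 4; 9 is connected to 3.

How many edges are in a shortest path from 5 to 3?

Distance 0: 5.
Distance 1: 4, 6.
Distance 2: 1, 3, 7, 8, 9 — contains 3.

2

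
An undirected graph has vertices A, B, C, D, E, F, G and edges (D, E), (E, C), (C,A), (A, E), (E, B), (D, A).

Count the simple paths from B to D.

B–E–A–D
B–E–C–A–D
B–E–D

3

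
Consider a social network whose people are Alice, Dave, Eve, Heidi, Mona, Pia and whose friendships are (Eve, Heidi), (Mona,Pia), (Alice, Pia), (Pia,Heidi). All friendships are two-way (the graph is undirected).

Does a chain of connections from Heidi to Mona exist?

Explore from Heidi.
Distance 1: reach Eve, Pia.
Distance 2: reach Alice, Mona.
Found Mona.

Yes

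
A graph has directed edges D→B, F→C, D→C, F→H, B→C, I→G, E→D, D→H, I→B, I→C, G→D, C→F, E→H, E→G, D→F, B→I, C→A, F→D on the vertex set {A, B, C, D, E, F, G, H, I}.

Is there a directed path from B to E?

No

Explore from B.
Distance 1: reach C, I.
Distance 2: reach A, F, G.
Distance 3: reach D, H.
The search from B is exhausted; no directed path reaches E.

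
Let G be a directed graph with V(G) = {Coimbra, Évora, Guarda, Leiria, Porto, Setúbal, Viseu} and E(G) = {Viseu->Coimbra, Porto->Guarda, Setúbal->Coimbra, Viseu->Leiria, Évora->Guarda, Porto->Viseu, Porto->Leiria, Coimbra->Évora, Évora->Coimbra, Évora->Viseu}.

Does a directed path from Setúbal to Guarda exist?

Explore from Setúbal.
Distance 1: reach Coimbra.
Distance 2: reach Évora.
Distance 3: reach Guarda, Viseu.
Found Guarda.

Yes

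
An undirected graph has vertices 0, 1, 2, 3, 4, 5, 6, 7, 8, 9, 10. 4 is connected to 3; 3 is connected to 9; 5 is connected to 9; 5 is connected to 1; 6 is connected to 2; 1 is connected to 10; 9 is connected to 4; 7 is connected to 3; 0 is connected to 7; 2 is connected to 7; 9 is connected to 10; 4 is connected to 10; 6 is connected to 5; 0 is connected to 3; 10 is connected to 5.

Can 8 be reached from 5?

No

Explore from 5.
Distance 1: reach 1, 6, 9, 10.
Distance 2: reach 2, 3, 4.
Distance 3: reach 0, 7.
The search is exhausted without reaching 8; it lies in a different component.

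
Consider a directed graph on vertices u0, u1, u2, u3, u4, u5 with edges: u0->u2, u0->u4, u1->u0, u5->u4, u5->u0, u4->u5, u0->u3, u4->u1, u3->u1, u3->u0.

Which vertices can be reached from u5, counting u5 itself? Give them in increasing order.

Start at u5.
Its neighbours: u0, u4.
Then their neighbours: u1, u2, u3.
Every vertex is now reached.

u0, u1, u2, u3, u4, u5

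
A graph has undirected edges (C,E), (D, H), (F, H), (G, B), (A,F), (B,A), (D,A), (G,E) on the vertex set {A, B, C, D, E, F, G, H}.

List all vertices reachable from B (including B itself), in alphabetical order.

Start at B.
Its neighbours: A, G.
Then their neighbours: D, E, F.
Then next layer: C, H.
Every vertex is now reached.

A, B, C, D, E, F, G, H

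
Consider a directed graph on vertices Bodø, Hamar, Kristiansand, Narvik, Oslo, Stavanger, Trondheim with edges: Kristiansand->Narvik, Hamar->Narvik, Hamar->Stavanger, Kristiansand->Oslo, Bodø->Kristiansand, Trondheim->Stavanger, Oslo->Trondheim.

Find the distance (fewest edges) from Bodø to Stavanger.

Distance 0: Bodø.
Distance 1: Kristiansand.
Distance 2: Narvik, Oslo.
Distance 3: Trondheim.
Distance 4: Stavanger — contains Stavanger.

4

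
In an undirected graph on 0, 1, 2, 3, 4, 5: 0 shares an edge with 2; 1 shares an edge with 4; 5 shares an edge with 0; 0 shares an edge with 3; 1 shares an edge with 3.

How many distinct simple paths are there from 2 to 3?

1

2–0–3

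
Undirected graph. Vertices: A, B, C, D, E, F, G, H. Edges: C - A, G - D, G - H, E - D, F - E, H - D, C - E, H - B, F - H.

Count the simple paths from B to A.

3

B–H–D–E–C–A
B–H–F–E–C–A
B–H–G–D–E–C–A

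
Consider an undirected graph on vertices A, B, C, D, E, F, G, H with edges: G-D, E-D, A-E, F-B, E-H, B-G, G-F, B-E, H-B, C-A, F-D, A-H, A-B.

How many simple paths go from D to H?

25

D–E–A–B–H
D–E–A–H
D–E–B–A–H
D–E–B–H
D–E–H
D–F–B–A–E–H
D–F–B–A–H
D–F–B–E–A–H
... and 17 more.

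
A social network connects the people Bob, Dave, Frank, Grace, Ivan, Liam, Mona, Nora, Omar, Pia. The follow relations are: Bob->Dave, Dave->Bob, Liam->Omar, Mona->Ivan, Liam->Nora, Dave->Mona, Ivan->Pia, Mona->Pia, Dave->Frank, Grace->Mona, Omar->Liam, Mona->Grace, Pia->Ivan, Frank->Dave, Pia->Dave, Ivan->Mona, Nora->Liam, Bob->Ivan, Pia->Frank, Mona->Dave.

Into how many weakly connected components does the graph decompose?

From Bob: component {Bob, Dave, Frank, Grace, Ivan, Mona, Pia}.
From Liam: component {Liam, Nora, Omar}.
That's 2 components.

2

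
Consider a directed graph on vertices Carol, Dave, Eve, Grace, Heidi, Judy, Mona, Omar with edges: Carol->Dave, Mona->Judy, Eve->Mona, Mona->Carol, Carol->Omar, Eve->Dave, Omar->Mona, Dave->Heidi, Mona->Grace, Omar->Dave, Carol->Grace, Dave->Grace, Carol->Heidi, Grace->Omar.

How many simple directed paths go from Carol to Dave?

Carol→Dave
Carol→Grace→Omar→Dave
Carol→Omar→Dave

3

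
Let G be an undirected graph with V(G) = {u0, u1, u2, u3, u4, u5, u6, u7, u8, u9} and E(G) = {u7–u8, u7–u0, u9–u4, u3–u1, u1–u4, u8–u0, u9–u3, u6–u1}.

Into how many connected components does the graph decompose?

4

From u0: component {u0, u7, u8}.
From u1: component {u1, u3, u4, u6, u9}.
From u2: component {u2}.
From u5: component {u5}.
That's 4 components.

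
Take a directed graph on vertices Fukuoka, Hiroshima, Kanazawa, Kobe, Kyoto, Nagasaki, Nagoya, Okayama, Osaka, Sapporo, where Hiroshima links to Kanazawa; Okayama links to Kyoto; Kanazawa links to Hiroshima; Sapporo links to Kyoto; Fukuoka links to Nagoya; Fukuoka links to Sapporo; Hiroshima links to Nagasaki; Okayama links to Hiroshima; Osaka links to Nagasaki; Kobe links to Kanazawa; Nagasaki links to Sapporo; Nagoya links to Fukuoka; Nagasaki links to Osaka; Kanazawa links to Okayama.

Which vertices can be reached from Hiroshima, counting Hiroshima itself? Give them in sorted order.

Start at Hiroshima.
Its neighbours: Kanazawa, Nagasaki.
Then their neighbours: Okayama, Osaka, Sapporo.
Then next layer: Kyoto.
Nothing further is reachable.

Hiroshima, Kanazawa, Kyoto, Nagasaki, Okayama, Osaka, Sapporo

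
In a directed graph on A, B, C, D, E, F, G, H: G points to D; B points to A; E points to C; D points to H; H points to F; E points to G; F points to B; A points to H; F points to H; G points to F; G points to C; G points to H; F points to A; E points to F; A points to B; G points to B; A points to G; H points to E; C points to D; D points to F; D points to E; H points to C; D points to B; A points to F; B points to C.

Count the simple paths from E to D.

E→C→D
E→F→A→B→C→D
E→F→A→G→B→C→D
E→F→A→G→C→D
E→F→A→G→D
E→F→A→G→H→C→D
E→F→A→H→C→D
E→F→B→A→G→C→D
... and 18 more.

26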